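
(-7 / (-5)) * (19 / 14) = 19 / 10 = 1.90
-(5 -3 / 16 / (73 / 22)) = -2887 / 584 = -4.94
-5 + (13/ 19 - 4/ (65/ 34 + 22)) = -69250/ 15447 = -4.48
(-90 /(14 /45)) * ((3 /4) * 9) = -54675 /28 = -1952.68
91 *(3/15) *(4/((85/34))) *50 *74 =107744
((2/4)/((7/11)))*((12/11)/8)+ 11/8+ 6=419/56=7.48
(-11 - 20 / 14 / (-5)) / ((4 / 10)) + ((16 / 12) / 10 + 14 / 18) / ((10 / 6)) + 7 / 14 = -13513 / 525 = -25.74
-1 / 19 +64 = 1215 / 19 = 63.95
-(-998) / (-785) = -998 / 785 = -1.27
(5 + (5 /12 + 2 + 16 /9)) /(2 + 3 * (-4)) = -331 /360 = -0.92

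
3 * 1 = 3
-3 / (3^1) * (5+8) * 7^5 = -218491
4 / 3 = 1.33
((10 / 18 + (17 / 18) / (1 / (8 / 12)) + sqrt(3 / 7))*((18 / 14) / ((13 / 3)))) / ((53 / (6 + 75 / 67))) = 0.07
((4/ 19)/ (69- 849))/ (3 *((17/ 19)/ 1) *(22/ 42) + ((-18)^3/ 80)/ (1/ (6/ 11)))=77/ 10942854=0.00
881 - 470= 411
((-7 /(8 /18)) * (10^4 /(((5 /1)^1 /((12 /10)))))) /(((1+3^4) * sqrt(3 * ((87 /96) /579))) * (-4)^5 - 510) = 6.03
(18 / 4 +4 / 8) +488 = 493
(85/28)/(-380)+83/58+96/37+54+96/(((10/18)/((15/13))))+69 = 9688752219/29683472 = 326.40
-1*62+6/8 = -61.25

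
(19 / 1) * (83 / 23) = 1577 / 23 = 68.57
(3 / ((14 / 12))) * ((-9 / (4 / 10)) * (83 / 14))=-33615 / 98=-343.01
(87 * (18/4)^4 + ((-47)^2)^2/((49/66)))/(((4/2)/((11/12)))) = 18996679823/6272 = 3028807.37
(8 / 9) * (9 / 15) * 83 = 664 / 15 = 44.27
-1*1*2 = -2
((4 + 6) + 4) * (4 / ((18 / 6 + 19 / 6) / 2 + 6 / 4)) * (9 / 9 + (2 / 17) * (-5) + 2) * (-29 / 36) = -66584 / 2805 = -23.74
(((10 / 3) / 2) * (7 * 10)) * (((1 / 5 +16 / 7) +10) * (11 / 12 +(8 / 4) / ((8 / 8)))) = 76475 / 18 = 4248.61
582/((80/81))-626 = -1469/40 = -36.72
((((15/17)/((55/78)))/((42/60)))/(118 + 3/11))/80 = 117/619276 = 0.00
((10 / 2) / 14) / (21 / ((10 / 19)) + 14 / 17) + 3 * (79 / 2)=118.51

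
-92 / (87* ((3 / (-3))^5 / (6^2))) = 1104 / 29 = 38.07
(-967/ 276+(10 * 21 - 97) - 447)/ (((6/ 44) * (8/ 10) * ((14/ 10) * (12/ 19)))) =-486713975/ 139104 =-3498.92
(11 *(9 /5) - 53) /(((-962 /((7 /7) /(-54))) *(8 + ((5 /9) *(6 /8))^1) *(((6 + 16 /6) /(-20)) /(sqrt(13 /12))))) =166 *sqrt(39) /5683977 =0.00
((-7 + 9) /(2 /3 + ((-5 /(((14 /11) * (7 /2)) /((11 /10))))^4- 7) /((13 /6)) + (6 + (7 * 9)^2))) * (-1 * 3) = -10791707472 /7146823589329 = -0.00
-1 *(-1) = 1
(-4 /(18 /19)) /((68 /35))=-665 /306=-2.17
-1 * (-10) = 10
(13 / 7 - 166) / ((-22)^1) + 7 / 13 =16015 / 2002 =8.00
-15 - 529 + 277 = -267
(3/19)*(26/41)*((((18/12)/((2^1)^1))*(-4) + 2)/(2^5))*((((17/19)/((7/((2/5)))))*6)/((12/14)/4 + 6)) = -663/4292290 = -0.00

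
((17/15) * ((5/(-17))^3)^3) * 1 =-390625/20927272323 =-0.00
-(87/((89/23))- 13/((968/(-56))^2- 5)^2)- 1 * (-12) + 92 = 1503563918037/18444788624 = 81.52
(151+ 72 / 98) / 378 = 7435 / 18522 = 0.40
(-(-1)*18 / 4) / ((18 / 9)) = 9 / 4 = 2.25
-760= -760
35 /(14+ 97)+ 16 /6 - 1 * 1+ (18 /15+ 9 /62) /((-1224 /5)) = 1849897 /935952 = 1.98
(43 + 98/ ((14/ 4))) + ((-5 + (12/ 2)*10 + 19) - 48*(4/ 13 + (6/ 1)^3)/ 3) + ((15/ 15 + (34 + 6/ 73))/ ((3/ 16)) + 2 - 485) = -10282846/ 2847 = -3611.82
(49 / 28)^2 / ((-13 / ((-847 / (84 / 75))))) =148225 / 832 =178.16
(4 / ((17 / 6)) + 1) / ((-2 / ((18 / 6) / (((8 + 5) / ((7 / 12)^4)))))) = -98441 / 3055104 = -0.03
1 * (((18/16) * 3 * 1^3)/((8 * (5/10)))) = 27/32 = 0.84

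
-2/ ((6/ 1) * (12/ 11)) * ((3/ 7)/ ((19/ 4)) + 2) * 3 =-1529/ 798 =-1.92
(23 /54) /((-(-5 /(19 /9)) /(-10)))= -437 /243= -1.80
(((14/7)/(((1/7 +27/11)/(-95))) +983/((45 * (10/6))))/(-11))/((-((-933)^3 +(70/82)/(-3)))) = 738533/109886091904600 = 0.00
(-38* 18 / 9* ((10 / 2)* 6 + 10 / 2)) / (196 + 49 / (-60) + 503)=-159600 / 41891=-3.81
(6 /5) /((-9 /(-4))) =8 /15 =0.53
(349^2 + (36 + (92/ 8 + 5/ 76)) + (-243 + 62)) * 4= 9246735/ 19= 486670.26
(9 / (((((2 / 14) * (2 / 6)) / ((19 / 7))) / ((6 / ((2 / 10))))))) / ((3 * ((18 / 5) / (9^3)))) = 1038825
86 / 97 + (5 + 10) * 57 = 83021 / 97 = 855.89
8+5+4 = 17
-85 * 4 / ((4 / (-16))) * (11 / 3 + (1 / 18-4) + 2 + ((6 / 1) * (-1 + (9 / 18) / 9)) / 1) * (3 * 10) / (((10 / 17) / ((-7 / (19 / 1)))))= 5745320 / 57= 100795.09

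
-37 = -37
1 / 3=0.33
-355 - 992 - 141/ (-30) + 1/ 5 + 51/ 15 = -13387/ 10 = -1338.70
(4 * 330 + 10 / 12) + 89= 8459 / 6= 1409.83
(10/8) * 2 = 5/2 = 2.50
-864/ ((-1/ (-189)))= -163296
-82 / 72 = -41 / 36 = -1.14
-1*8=-8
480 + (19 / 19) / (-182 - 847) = 493919 / 1029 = 480.00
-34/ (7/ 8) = -272/ 7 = -38.86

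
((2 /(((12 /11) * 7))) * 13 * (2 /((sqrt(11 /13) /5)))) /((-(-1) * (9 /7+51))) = 65 * sqrt(143) /1098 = 0.71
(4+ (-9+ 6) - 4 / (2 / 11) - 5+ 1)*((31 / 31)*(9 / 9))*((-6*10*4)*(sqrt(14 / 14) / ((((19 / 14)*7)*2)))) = 6000 / 19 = 315.79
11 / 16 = 0.69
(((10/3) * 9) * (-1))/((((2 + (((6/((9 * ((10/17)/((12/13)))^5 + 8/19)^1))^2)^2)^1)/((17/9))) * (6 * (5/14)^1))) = -122604607063496864986412746503718839830659559/1730607289263559992873986160300922074079938201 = -0.07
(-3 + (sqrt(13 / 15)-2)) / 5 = -1 + sqrt(195) / 75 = -0.81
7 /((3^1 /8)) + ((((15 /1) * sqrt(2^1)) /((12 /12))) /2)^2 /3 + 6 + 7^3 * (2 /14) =667 /6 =111.17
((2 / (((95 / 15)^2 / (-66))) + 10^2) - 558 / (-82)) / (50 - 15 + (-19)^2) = 1532111 / 5861196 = 0.26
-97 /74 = -1.31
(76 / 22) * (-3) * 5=-570 / 11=-51.82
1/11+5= 56/11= 5.09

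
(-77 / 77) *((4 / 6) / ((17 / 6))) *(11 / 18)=-22 / 153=-0.14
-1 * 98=-98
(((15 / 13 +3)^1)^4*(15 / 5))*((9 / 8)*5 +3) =220016574 / 28561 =7703.39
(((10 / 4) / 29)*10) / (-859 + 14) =-5 / 4901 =-0.00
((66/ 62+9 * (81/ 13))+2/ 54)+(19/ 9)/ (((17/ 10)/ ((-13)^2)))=49397693/ 184977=267.05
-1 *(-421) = 421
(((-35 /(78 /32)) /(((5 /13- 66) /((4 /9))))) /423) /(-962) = -1120 /4685956353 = -0.00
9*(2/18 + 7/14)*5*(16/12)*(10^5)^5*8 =8800000000000000000000000000/3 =2933333333333333333333333000.00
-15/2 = -7.50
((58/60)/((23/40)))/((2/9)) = 174/23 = 7.57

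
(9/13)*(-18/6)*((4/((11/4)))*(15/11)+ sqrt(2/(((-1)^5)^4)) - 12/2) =5.40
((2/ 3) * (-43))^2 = 7396/ 9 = 821.78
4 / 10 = 2 / 5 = 0.40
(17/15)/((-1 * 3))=-17/45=-0.38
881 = 881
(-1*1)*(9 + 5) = -14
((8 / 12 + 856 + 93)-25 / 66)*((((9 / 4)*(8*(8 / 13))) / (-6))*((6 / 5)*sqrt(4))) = -3007344 / 715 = -4206.08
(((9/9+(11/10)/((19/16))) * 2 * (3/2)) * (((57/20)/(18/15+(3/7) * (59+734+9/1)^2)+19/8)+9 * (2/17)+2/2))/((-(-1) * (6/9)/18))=1796615252172/2596947455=691.82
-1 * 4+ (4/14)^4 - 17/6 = -98345/14406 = -6.83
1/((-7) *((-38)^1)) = 1/266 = 0.00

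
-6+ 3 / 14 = -81 / 14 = -5.79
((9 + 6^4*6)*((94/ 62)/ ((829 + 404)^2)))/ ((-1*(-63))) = 40655/ 329902713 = 0.00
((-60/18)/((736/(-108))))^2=2025/8464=0.24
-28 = -28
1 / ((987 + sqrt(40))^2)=974209 / 948927308641 -3948 *sqrt(10) / 948927308641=0.00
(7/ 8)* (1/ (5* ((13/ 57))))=0.77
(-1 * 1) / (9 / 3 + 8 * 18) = -1 / 147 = -0.01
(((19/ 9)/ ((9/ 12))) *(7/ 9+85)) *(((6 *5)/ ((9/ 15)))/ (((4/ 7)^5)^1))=1540781725/ 7776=198145.80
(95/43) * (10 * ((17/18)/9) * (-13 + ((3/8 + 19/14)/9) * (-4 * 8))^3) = -16303.81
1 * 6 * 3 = 18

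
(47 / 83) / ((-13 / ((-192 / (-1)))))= -9024 / 1079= -8.36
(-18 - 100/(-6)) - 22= -70/3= -23.33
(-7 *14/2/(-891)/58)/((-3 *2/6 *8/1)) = -49/413424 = -0.00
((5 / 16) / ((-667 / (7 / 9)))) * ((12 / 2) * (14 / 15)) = -49 / 24012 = -0.00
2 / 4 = 1 / 2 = 0.50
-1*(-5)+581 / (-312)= 979 / 312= 3.14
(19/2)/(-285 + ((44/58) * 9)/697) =-384047/11521014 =-0.03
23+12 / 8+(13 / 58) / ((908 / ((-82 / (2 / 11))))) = 1284405 / 52664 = 24.39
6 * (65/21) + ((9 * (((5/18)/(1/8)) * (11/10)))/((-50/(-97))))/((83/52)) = 658138/14525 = 45.31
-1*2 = -2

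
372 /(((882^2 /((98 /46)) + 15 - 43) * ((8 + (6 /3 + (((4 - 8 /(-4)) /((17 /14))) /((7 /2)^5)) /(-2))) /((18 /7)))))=697221 /2660016560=0.00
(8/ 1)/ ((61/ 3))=24/ 61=0.39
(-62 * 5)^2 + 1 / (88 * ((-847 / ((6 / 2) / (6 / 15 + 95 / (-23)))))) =1024296072915 / 10658648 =96100.00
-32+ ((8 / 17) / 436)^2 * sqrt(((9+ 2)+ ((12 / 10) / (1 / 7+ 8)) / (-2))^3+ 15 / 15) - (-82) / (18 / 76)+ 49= 4 * sqrt(106328203465) / 30988321225+ 3269 / 9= 363.22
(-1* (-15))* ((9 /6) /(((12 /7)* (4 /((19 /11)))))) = 1995 /352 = 5.67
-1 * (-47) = 47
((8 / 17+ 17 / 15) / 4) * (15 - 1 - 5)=3.61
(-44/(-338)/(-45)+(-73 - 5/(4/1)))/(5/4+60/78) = -2258773/61425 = -36.77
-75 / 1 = -75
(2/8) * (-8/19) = -2/19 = -0.11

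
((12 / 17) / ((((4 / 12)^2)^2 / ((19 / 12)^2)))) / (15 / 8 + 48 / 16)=6498 / 221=29.40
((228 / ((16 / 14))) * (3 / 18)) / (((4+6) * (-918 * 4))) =-0.00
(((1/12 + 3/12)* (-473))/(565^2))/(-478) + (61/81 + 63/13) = 899668152823/160676796150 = 5.60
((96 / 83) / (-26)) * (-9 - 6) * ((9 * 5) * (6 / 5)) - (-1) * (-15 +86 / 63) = 1522579 / 67977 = 22.40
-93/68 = -1.37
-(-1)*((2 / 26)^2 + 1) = 170 / 169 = 1.01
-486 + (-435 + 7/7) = -920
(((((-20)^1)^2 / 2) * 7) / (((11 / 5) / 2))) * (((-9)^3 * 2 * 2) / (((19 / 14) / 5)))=-13673110.05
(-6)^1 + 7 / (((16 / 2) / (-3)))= -69 / 8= -8.62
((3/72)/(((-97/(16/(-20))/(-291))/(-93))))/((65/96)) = 4464/325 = 13.74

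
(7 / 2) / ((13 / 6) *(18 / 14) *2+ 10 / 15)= 0.56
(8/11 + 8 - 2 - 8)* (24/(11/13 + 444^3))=-4368/12516559033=-0.00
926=926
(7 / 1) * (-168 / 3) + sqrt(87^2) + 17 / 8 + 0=-2423 / 8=-302.88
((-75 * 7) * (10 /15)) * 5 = -1750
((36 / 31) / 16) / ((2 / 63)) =567 / 248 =2.29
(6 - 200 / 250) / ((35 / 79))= 2054 / 175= 11.74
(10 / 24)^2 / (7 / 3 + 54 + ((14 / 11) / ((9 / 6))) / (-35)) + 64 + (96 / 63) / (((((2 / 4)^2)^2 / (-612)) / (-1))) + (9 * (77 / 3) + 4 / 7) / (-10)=233539887701 / 15608880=14961.99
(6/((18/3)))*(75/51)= 25/17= 1.47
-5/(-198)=5/198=0.03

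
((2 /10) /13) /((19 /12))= 12 /1235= 0.01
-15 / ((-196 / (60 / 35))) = 45 / 343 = 0.13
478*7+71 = 3417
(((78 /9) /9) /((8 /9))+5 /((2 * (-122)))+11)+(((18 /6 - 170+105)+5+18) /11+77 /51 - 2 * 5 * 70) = -47223119 /68442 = -689.97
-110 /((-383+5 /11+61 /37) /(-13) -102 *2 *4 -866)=44770 /672649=0.07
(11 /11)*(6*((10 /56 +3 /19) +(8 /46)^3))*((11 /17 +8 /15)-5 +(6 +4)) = 1743009508 /137547935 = 12.67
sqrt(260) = 2 * sqrt(65) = 16.12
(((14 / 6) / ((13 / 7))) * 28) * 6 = 2744 / 13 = 211.08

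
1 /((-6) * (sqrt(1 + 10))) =-sqrt(11) /66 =-0.05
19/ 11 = 1.73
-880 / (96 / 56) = -1540 / 3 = -513.33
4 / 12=1 / 3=0.33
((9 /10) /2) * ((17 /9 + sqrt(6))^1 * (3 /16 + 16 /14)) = 2.60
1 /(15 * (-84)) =-1 /1260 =-0.00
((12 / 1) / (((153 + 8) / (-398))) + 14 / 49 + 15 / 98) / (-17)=3875 / 2254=1.72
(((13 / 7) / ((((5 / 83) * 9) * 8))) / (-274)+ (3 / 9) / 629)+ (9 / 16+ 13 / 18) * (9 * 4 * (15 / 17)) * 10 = 177237136469 / 434311920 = 408.09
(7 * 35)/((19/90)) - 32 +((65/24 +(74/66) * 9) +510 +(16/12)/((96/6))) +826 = 12426683/5016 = 2477.41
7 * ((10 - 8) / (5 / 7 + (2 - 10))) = -98 / 51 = -1.92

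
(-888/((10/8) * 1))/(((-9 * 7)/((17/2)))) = 10064/105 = 95.85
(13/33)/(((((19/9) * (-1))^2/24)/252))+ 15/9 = 6388399/11913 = 536.25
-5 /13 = -0.38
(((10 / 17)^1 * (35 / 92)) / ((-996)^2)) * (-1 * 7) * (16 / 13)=-1225 / 630302166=-0.00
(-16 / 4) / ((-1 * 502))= 2 / 251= 0.01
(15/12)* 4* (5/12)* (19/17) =475/204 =2.33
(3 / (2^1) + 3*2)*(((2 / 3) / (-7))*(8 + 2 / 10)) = -41 / 7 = -5.86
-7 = -7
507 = 507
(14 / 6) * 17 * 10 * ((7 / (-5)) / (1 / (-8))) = 13328 / 3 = 4442.67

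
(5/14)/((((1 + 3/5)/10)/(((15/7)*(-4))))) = -1875/98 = -19.13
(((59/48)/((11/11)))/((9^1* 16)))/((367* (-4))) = -59/10146816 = -0.00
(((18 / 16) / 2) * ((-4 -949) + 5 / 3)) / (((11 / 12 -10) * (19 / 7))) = 89901 / 4142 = 21.70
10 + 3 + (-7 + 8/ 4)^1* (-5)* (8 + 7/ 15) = 674/ 3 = 224.67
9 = 9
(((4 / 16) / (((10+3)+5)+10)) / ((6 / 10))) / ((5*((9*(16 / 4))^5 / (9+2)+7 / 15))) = 55 / 101583184304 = 0.00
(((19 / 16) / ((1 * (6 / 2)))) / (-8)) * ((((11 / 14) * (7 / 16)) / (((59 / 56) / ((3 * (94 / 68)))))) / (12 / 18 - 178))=1551 / 4108288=0.00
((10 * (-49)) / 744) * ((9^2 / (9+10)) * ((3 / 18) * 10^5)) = -27562500 / 589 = -46795.42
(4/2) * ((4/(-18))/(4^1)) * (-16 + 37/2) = -5/18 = -0.28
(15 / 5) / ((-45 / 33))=-11 / 5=-2.20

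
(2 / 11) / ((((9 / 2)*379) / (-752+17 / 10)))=-5002 / 62535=-0.08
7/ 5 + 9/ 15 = 2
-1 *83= -83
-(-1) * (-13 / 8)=-13 / 8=-1.62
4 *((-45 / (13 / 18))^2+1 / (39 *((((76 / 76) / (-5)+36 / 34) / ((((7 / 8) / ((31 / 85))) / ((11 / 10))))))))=195990854975 / 12620751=15529.25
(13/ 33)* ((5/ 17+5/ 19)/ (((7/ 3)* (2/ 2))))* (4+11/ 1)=35100/ 24871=1.41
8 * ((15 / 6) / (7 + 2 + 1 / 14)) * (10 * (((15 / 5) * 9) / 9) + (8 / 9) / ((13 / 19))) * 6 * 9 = 6152160 / 1651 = 3726.32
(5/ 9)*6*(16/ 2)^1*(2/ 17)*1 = 160/ 51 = 3.14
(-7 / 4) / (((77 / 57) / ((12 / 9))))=-19 / 11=-1.73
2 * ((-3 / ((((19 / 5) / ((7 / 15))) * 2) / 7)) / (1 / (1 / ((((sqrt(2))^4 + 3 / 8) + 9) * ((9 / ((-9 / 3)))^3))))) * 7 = 2744 / 54891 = 0.05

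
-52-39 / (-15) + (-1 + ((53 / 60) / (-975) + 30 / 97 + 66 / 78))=-279443441 / 5674500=-49.25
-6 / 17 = -0.35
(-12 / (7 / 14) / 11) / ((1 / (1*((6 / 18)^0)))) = -24 / 11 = -2.18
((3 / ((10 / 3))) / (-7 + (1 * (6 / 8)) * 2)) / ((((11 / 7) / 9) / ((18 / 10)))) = -5103 / 3025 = -1.69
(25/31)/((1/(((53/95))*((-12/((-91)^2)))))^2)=404496/767422388551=0.00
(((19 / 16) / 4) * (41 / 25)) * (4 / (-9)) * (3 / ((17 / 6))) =-779 / 3400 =-0.23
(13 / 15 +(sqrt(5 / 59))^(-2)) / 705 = 38 / 2115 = 0.02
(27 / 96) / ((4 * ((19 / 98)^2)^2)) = 51883209 / 1042568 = 49.76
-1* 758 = -758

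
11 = 11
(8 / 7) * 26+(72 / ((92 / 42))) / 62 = 150950 / 4991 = 30.24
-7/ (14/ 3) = -1.50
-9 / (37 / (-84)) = 756 / 37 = 20.43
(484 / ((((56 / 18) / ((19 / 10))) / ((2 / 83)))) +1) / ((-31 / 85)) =-401132 / 18011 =-22.27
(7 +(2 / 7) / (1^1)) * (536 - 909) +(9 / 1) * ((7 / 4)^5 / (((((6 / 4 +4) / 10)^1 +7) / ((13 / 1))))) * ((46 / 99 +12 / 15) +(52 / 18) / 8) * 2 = -11254510233 / 5953024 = -1890.55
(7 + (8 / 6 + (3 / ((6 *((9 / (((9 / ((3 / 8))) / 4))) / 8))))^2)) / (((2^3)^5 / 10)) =695 / 147456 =0.00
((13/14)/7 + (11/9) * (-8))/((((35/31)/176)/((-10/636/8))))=2900887/981666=2.96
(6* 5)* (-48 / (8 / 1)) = -180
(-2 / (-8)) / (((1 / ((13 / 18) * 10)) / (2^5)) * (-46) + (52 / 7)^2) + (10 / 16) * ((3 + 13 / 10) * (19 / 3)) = 2289859409 / 134496816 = 17.03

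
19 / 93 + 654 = 60841 / 93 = 654.20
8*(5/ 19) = 40/ 19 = 2.11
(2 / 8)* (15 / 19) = 15 / 76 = 0.20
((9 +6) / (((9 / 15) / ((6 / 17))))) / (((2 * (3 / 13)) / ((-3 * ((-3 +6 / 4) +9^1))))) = -14625 / 34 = -430.15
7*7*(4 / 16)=12.25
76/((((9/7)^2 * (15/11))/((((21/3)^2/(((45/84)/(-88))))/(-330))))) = 224810432/273375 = 822.35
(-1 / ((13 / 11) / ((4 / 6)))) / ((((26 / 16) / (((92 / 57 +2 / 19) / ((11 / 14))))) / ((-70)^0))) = -21952 / 28899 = -0.76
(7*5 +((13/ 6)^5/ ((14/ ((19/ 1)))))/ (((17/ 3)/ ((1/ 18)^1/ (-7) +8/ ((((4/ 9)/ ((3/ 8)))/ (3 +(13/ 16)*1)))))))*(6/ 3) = 818819543863/ 1243662336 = 658.39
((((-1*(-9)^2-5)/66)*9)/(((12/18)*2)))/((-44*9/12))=129/484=0.27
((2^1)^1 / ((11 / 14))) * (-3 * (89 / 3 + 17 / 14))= -235.82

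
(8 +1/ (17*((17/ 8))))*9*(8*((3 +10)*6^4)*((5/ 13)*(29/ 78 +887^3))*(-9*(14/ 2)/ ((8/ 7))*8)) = -1152675582961464494.44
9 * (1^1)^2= 9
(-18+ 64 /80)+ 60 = 214 /5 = 42.80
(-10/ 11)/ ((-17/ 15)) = 150/ 187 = 0.80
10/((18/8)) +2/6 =43/9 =4.78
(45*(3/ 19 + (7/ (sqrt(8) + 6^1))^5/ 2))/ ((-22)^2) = 0.03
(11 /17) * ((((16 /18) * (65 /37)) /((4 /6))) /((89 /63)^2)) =3783780 /4982309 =0.76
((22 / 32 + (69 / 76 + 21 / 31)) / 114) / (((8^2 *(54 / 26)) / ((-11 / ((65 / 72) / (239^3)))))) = -3216514983671 / 128920320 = -24949.64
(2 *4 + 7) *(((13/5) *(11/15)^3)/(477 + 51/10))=34606/1084725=0.03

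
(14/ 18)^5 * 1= 16807/ 59049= 0.28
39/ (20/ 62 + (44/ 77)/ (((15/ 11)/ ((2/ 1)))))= 126945/ 3778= 33.60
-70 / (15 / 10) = -140 / 3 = -46.67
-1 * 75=-75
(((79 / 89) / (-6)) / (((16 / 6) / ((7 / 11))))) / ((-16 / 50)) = 13825 / 125312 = 0.11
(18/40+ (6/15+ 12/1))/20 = 257/400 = 0.64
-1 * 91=-91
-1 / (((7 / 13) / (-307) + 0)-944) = 3991 / 3767511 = 0.00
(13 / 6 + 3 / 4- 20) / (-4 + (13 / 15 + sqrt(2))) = 15375 * sqrt(2) / 7036 + 48175 / 7036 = 9.94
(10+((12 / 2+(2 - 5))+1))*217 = 3038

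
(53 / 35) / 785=53 / 27475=0.00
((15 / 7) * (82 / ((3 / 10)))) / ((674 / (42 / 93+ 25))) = 1617450 / 73129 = 22.12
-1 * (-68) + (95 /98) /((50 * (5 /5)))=66659 /980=68.02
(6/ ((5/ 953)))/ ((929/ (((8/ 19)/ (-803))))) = -45744/ 70868765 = -0.00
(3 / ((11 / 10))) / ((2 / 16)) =240 / 11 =21.82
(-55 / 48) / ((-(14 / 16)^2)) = 220 / 147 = 1.50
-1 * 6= -6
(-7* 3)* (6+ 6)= -252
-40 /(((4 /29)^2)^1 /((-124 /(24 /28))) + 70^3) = -912485 /7824558872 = -0.00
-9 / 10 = -0.90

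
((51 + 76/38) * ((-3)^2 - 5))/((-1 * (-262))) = 106/131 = 0.81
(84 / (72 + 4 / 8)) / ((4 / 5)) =42 / 29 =1.45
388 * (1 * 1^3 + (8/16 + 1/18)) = 5432/9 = 603.56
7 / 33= 0.21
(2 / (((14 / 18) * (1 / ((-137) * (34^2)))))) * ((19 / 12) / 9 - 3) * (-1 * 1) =-24151730 / 21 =-1150082.38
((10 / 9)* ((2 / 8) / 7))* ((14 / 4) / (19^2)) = 5 / 12996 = 0.00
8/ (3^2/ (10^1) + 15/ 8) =320/ 111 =2.88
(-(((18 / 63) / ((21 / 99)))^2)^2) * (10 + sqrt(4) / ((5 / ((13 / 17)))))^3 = -12755223143156736 / 3540308414125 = -3602.86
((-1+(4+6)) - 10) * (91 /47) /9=-91 /423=-0.22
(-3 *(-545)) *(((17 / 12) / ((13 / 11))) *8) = 203830 / 13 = 15679.23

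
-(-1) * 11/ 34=11/ 34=0.32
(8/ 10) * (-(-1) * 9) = 36/ 5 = 7.20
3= 3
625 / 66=9.47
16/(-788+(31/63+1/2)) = -2016/99163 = -0.02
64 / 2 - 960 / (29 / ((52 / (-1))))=50848 / 29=1753.38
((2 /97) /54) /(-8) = -1 /20952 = -0.00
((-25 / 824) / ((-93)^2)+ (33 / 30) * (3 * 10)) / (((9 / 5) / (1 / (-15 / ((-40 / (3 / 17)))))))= 19990604555 / 72158607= 277.04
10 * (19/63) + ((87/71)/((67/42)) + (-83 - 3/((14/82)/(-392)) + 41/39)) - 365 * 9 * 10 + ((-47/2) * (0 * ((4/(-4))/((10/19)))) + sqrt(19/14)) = -26039.00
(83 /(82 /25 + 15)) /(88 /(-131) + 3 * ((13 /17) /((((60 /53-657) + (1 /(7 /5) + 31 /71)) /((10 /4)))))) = -159387479337050 /23888585803109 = -6.67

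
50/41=1.22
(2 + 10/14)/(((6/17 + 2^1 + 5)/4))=1292/875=1.48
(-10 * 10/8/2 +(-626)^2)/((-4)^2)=1567479/64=24491.86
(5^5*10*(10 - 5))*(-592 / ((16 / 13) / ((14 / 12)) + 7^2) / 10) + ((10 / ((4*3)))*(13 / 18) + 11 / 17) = -309088511077 / 1672596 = -184795.68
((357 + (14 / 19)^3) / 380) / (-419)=-2451407 / 1092089980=-0.00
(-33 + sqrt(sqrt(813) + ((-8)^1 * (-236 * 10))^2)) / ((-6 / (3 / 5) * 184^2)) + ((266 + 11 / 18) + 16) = 861127657 / 3047040 - sqrt(sqrt(813) + 356454400) / 338560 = 282.56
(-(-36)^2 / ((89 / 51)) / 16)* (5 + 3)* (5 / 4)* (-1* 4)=1856.63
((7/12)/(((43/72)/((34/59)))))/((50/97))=69258/63425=1.09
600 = 600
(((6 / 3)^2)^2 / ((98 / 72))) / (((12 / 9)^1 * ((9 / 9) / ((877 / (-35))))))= -378864 / 1715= -220.91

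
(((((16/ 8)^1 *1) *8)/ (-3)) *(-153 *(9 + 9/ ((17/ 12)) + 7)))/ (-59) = -18240/ 59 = -309.15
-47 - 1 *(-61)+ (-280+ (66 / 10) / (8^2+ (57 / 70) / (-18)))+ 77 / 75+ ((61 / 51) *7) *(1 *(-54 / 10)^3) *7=-1625655497312 / 171238875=-9493.50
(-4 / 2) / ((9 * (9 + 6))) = -2 / 135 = -0.01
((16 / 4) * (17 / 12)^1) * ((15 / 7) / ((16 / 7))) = 85 / 16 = 5.31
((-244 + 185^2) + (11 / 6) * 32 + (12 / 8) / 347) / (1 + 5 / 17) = 1204800115 / 45804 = 26303.38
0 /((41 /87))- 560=-560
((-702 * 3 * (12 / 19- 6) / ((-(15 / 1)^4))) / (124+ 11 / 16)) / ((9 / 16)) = -226304 / 71071875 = -0.00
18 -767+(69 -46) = -726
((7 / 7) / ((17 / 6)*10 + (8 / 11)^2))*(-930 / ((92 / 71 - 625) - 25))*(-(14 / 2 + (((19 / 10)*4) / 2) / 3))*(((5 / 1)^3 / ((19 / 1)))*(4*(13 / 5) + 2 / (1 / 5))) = -252632100600 / 4584221827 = -55.11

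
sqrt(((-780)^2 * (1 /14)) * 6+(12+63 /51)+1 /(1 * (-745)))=2 * sqrt(512366750625170) /88655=510.64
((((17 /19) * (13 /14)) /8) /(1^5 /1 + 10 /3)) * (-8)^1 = -51 /266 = -0.19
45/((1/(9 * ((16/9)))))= 720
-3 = -3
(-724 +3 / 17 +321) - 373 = -13189 / 17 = -775.82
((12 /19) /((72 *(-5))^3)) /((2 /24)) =-0.00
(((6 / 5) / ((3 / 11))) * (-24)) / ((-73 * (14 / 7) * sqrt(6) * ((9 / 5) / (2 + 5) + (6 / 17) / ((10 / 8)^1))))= 5236 * sqrt(6) / 23433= 0.55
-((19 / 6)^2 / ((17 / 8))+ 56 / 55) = -48278 / 8415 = -5.74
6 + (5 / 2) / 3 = 41 / 6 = 6.83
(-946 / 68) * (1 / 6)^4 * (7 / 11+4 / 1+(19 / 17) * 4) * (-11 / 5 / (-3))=-805519 / 11236320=-0.07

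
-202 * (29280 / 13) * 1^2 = -5914560 / 13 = -454966.15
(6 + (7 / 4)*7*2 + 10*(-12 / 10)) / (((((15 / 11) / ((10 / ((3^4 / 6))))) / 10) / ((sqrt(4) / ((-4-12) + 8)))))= -2035 / 81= -25.12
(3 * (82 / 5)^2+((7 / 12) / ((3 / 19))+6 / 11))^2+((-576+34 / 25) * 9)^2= 537193143001469 / 19602000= 27405016.99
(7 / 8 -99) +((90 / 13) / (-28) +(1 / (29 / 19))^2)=-59965407 / 612248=-97.94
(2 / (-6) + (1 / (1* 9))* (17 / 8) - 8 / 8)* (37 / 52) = -2923 / 3744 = -0.78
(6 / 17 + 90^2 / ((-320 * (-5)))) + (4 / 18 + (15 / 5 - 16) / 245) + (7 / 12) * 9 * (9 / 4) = 17.40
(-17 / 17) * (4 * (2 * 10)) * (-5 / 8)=50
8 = 8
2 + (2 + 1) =5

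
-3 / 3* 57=-57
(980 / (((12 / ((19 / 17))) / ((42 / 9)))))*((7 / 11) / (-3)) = -456190 / 5049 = -90.35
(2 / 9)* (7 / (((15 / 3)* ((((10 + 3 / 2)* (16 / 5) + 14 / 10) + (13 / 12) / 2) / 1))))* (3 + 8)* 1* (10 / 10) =1232 / 13947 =0.09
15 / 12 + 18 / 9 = 13 / 4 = 3.25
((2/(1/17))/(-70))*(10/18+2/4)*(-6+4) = 323/315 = 1.03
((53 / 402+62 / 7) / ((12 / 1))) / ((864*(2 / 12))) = 0.01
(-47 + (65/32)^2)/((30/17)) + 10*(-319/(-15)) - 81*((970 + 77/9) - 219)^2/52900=-18824217417/27084800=-695.01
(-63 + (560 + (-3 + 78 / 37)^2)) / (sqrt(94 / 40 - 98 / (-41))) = 1362964*sqrt(4715) / 409331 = 228.64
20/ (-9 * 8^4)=-5/ 9216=-0.00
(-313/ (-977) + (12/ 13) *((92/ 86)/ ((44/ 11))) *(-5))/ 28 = -71309/ 2184572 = -0.03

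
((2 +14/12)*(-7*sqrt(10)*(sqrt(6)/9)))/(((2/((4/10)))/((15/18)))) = -3.18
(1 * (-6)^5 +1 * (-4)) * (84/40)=-16338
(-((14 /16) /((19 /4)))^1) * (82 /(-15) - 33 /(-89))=47621 /50730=0.94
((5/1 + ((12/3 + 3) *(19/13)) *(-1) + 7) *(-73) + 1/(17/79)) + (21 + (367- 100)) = 36132/221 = 163.49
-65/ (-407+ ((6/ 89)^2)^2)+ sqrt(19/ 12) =4078245665/ 25536090791+ sqrt(57)/ 6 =1.42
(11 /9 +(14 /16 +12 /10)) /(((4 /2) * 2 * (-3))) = -1187 /4320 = -0.27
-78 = -78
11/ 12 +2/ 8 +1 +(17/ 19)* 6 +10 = 1999/ 114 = 17.54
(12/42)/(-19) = -2/133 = -0.02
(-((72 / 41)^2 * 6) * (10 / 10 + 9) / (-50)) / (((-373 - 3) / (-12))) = 46656 / 395035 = 0.12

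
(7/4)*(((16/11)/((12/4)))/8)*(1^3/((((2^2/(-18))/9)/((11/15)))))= -63/20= -3.15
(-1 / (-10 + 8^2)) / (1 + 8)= -1 / 486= -0.00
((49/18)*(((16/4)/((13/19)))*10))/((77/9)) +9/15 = 13729/715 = 19.20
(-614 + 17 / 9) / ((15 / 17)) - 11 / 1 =-95138 / 135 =-704.73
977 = 977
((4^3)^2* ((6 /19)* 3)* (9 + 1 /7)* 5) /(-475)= -4718592 /12635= -373.45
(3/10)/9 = 1/30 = 0.03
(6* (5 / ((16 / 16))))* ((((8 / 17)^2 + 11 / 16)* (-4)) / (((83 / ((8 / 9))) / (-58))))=1625160 / 23987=67.75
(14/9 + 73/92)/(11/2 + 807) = 389/134550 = 0.00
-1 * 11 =-11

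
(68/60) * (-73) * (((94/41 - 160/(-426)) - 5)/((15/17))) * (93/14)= 1902506363/1309950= 1452.35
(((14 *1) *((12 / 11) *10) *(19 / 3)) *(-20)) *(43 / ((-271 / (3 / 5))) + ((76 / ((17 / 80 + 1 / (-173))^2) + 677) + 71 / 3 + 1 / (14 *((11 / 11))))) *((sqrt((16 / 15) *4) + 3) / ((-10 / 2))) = 510650788071240448 *sqrt(15) / 99819989595 + 63831348508905056 / 2218221991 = 48588992.05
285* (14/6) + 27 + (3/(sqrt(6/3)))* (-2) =692 - 3* sqrt(2) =687.76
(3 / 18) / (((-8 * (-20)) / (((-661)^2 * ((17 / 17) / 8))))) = 436921 / 7680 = 56.89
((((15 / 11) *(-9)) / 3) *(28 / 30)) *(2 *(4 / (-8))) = 42 / 11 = 3.82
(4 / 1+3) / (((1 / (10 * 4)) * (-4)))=-70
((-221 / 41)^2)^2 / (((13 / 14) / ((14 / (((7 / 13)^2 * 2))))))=62021525306 / 2825761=21948.61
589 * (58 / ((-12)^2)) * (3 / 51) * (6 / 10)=8.37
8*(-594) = -4752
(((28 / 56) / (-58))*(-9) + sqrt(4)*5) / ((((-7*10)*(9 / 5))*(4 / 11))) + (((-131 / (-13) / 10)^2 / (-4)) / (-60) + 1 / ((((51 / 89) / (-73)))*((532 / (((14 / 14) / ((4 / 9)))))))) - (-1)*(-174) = -139426757136923 / 797843592000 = -174.75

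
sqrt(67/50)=1.16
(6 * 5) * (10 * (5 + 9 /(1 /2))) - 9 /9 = 6899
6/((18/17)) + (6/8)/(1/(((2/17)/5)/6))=5783/1020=5.67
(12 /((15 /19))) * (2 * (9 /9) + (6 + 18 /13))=142.65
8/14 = 4/7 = 0.57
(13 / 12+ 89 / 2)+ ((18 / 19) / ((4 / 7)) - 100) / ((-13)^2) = 1733995 / 38532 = 45.00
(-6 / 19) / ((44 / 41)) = -123 / 418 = -0.29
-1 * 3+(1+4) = 2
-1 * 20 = -20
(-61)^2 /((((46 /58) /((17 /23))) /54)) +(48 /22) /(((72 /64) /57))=1090308346 /5819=187370.40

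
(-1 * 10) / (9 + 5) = -5 / 7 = -0.71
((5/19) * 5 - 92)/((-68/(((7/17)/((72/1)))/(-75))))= -12061/118605600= -0.00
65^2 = 4225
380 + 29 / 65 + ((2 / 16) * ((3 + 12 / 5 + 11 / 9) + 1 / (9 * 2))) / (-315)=380.44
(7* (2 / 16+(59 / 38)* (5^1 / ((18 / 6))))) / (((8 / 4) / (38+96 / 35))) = 881981 / 2280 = 386.83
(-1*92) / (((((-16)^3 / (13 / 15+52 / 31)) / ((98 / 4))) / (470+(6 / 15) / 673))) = 43928957709 / 66761600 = 658.00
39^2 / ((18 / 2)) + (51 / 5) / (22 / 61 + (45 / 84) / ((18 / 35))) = 1809449 / 10265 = 176.27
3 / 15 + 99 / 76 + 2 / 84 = 12181 / 7980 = 1.53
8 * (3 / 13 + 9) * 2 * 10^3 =1920000 / 13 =147692.31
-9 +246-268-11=-42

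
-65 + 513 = 448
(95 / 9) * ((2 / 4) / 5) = 19 / 18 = 1.06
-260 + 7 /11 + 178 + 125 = 480 /11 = 43.64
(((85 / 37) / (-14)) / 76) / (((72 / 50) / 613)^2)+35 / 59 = -1176015226895 / 3010234752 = -390.67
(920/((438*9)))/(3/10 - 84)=-4600/1649727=-0.00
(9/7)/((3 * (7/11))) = 33/49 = 0.67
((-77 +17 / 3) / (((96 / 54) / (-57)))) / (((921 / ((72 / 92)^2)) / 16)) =3952152 / 162403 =24.34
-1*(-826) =826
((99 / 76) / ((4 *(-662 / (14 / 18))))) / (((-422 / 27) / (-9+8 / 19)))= -338877 / 1613606464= -0.00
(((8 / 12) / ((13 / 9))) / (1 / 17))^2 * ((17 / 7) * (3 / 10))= 265302 / 5915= 44.85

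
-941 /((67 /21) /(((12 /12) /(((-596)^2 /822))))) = -8121771 /11899736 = -0.68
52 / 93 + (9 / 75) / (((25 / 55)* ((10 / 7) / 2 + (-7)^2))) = 761161 / 1348500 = 0.56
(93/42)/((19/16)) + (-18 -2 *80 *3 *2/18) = -27718/399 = -69.47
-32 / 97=-0.33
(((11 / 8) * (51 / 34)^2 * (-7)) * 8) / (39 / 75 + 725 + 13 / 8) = -34650 / 145429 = -0.24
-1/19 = -0.05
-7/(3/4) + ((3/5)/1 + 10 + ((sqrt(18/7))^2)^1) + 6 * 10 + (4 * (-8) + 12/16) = 13687/420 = 32.59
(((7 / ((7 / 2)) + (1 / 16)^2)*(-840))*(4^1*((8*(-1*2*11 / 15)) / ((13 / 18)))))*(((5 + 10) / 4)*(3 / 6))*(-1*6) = -15997905 / 13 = -1230608.08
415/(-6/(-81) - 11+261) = 11205/6752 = 1.66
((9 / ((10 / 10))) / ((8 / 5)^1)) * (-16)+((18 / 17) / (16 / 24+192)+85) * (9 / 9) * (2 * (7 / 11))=982978 / 54043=18.19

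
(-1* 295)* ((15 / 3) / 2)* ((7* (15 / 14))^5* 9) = -157510986.33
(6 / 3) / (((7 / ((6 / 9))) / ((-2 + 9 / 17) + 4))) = 172 / 357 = 0.48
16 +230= 246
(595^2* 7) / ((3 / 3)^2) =2478175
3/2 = 1.50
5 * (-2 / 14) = -5 / 7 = -0.71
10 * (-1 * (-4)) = 40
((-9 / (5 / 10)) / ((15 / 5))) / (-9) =2 / 3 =0.67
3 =3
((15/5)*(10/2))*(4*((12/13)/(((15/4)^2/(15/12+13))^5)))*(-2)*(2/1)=-162273624064/685546875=-236.71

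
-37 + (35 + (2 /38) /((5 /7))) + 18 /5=159 /95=1.67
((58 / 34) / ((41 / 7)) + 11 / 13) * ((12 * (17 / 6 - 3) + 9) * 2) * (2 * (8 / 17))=2308544 / 154037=14.99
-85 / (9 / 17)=-160.56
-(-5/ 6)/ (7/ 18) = 15/ 7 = 2.14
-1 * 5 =-5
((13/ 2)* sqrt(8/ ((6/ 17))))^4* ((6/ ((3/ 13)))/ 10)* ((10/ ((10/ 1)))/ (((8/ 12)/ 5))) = 107303677/ 6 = 17883946.17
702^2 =492804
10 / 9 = 1.11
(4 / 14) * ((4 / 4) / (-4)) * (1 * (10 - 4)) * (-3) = 9 / 7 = 1.29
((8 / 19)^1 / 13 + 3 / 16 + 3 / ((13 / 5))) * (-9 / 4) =-48861 / 15808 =-3.09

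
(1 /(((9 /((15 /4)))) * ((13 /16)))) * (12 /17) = 80 /221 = 0.36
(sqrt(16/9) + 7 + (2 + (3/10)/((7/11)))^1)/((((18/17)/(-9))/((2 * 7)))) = -38573/30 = -1285.77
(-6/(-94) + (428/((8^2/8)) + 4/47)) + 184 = 22339/94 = 237.65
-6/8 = -3/4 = -0.75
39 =39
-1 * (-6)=6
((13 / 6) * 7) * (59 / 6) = 5369 / 36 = 149.14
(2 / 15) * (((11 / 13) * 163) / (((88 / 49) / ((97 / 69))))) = 774739 / 53820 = 14.40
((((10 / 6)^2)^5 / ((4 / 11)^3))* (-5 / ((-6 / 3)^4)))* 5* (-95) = 30870361328125 / 60466176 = 510539.34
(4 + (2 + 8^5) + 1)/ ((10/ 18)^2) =106191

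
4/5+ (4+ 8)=64/5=12.80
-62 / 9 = -6.89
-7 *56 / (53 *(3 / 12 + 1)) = -1568 / 265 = -5.92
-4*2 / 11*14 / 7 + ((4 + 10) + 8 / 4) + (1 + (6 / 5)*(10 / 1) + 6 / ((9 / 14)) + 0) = 1217 / 33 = 36.88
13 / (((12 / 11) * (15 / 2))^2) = 1573 / 8100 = 0.19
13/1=13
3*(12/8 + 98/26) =411/26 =15.81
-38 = -38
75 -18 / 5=357 / 5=71.40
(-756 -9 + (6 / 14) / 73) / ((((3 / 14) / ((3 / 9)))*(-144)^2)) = -1018 / 17739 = -0.06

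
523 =523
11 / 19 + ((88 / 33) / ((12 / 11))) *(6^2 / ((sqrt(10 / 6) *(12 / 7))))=11 / 19 + 154 *sqrt(15) / 15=40.34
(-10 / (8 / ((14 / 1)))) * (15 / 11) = -525 / 22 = -23.86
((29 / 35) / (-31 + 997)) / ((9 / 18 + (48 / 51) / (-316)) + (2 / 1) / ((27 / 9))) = 38947 / 52839395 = 0.00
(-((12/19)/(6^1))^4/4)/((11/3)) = -12/1433531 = -0.00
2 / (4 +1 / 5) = 10 / 21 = 0.48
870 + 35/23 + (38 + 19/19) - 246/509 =10653820/11707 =910.04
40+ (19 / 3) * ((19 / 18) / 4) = 9001 / 216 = 41.67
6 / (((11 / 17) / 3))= 306 / 11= 27.82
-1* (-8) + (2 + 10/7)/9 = 176/21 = 8.38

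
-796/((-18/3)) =398/3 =132.67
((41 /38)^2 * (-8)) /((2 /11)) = -18491 /361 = -51.22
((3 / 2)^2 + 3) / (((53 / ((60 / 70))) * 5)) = 9 / 530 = 0.02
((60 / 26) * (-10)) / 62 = -150 / 403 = -0.37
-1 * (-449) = 449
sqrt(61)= 7.81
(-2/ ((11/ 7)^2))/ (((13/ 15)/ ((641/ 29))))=-942270/ 45617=-20.66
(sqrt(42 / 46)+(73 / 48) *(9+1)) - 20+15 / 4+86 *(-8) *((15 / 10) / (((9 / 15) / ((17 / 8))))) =-87745 / 24+sqrt(483) / 23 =-3655.09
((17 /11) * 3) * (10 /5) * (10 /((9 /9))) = 1020 /11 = 92.73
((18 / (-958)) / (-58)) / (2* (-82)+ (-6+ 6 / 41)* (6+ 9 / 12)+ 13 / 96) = -17712 / 11119620481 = -0.00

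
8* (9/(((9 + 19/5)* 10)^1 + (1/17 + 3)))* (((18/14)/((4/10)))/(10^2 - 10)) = 153/7798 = 0.02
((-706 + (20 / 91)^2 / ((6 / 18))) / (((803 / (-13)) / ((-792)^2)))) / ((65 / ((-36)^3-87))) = -15580184480986752 / 3022565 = -5154623467.48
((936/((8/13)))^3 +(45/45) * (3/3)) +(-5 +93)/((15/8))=52781157134/15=3518743808.93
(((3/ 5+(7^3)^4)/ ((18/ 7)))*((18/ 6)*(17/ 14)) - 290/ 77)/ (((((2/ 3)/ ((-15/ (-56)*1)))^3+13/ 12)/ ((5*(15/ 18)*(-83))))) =-190326501179023455000/ 463123199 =-410963004207.06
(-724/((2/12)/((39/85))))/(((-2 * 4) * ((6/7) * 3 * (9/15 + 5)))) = 2353/136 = 17.30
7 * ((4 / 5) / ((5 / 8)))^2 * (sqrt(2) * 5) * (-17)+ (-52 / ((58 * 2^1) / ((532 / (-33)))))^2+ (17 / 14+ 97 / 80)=-1323.99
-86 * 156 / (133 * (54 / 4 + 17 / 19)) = -26832 / 3829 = -7.01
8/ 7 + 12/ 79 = 1.29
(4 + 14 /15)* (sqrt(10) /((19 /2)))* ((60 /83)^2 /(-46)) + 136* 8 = 1088 - 17760* sqrt(10) /3010493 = 1087.98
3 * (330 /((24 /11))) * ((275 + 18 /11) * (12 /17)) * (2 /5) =35442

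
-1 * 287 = -287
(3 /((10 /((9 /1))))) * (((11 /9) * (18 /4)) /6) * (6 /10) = 297 /200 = 1.48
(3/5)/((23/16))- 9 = -987/115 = -8.58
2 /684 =1 /342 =0.00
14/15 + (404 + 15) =6299/15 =419.93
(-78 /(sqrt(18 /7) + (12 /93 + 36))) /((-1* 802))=4739280 /1757082151 -112437* sqrt(14) /3514164302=0.00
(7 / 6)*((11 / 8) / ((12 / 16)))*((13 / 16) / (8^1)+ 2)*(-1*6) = -20713 / 768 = -26.97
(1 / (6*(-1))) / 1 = -1 / 6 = -0.17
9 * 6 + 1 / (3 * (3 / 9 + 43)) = 7021 / 130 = 54.01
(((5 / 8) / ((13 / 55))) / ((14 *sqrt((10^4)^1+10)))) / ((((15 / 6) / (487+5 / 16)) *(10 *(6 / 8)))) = 2599 *sqrt(10010) / 5299840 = 0.05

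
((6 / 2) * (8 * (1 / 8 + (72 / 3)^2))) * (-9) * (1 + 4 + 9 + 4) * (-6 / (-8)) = -3359961 / 2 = -1679980.50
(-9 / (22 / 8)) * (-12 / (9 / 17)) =816 / 11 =74.18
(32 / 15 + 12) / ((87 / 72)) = 1696 / 145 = 11.70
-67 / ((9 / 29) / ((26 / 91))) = -3886 / 63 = -61.68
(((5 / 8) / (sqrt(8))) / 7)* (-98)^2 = 1715* sqrt(2) / 8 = 303.17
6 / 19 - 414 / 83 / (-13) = 14340 / 20501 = 0.70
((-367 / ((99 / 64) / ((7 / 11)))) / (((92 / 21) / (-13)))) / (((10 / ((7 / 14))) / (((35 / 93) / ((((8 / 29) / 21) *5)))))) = 332199959 / 2588190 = 128.35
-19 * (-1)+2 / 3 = 59 / 3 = 19.67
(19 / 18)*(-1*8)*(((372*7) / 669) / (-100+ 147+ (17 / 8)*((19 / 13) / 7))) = -0.69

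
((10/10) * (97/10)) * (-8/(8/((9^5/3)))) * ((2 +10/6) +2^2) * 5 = -14637591/2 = -7318795.50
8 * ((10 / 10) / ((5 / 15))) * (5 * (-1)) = -120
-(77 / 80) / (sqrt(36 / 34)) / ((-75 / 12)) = 77*sqrt(34) / 3000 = 0.15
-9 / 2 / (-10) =0.45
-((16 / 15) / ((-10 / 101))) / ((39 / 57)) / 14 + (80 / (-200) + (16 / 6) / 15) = 0.90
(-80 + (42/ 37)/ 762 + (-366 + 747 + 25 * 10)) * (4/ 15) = 3452208/ 23495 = 146.93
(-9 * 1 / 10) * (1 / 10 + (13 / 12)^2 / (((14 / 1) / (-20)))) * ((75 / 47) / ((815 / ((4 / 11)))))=11919 / 11797940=0.00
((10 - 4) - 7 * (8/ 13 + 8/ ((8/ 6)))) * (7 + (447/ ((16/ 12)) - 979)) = 333657/ 13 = 25665.92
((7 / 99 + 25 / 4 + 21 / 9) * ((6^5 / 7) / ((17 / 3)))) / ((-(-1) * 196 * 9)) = 61686 / 64141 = 0.96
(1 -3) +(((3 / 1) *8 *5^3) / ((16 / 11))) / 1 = 4121 / 2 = 2060.50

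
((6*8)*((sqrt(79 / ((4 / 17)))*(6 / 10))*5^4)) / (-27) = -1000*sqrt(1343) / 3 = -12215.65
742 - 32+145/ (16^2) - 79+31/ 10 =812373/ 1280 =634.67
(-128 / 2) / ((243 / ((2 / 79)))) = -128 / 19197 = -0.01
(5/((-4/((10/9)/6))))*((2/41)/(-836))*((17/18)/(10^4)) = 17/13326508800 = 0.00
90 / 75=6 / 5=1.20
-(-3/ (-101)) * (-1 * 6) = 18/ 101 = 0.18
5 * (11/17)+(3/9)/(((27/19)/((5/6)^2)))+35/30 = 226289/49572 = 4.56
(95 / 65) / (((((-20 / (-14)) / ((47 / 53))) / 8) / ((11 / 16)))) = 68761 / 13780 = 4.99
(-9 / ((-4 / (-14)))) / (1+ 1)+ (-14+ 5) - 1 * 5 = -119 / 4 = -29.75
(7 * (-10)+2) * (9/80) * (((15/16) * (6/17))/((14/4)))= -81/112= -0.72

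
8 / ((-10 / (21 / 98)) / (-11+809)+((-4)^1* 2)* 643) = -684 / 439817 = -0.00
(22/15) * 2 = 44/15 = 2.93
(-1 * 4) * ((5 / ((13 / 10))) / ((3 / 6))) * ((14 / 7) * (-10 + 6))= 3200 / 13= 246.15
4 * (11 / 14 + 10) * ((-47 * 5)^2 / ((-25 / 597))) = -398269446 / 7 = -56895635.14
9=9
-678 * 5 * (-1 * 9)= 30510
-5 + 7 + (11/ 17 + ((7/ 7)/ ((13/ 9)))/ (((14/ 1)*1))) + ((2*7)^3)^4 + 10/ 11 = 1929520613780946777/ 34034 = 56693912375299.61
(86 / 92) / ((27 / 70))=1505 / 621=2.42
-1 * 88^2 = -7744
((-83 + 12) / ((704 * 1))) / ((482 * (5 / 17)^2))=-20519 / 8483200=-0.00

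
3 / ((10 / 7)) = 21 / 10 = 2.10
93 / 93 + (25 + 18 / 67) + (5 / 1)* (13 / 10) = 32.77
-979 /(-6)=979 /6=163.17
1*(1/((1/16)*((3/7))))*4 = 448/3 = 149.33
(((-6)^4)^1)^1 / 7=1296 / 7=185.14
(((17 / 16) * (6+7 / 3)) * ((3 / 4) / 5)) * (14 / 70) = 17 / 64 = 0.27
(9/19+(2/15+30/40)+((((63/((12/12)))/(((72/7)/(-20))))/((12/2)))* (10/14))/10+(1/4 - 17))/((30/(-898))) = 1916781/3800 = 504.42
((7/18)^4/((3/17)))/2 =40817/629856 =0.06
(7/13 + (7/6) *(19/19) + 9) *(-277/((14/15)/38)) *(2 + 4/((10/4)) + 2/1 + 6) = -1400478.52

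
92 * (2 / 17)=184 / 17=10.82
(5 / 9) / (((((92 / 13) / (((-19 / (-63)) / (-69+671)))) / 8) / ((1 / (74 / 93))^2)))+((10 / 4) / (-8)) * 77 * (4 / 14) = -32837465285 / 4776703848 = -6.87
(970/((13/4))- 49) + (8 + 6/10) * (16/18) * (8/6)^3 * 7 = 5943701/15795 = 376.30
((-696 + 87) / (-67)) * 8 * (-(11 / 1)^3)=-6484632 / 67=-96785.55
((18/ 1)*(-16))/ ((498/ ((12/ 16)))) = -36/ 83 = -0.43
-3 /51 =-1 /17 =-0.06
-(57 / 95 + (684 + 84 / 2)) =-3633 / 5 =-726.60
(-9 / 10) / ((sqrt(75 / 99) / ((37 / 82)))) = -333 * sqrt(33) / 4100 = -0.47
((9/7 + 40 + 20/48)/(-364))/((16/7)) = -3503/69888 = -0.05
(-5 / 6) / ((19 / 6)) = -5 / 19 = -0.26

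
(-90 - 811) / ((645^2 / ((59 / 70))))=-53159 / 29121750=-0.00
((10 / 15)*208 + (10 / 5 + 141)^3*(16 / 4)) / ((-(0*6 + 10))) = -3509090 / 3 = -1169696.67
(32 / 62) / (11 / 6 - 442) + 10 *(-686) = -6860.00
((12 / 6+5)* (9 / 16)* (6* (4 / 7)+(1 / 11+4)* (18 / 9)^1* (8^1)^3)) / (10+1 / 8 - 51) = -484236 / 1199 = -403.87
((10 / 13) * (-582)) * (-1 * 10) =58200 / 13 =4476.92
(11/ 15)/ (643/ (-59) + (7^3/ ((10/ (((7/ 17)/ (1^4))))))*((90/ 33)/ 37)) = -4490431/ 60359100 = -0.07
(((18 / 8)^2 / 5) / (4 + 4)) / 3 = 27 / 640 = 0.04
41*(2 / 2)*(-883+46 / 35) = -1265219 / 35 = -36149.11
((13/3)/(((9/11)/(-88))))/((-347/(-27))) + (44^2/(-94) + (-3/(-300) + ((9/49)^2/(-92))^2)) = -1131004840625625631/19894238320104400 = -56.85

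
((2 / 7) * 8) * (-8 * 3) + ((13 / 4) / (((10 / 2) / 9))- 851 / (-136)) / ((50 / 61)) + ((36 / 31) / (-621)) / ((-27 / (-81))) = -6803334917 / 169694000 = -40.09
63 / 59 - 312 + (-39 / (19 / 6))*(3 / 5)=-1784193 / 5605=-318.32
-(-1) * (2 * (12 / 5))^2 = 576 / 25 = 23.04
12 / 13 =0.92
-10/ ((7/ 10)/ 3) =-300/ 7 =-42.86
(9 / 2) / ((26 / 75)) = 675 / 52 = 12.98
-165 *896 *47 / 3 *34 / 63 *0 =0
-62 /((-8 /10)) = 77.50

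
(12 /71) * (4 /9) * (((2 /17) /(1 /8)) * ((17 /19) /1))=256 /4047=0.06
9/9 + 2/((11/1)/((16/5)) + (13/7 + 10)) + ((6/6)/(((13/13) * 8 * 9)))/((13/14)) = 306169/267228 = 1.15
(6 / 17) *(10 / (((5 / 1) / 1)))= 12 / 17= 0.71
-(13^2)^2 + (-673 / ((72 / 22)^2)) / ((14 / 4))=-129634129 / 4536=-28578.95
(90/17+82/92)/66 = 4837/51612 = 0.09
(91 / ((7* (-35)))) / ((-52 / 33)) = 33 / 140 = 0.24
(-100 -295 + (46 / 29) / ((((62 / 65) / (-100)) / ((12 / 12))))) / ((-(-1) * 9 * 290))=-100921 / 469278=-0.22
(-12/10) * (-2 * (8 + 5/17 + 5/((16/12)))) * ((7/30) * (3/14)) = 2457/1700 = 1.45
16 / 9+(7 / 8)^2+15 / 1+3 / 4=10537 / 576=18.29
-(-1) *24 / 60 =2 / 5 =0.40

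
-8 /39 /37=-8 /1443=-0.01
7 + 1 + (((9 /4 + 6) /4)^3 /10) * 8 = 76897 /5120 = 15.02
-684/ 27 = -76/ 3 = -25.33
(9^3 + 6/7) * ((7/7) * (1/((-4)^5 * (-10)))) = 5109/71680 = 0.07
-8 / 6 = -4 / 3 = -1.33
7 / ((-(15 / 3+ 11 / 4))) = -28 / 31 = -0.90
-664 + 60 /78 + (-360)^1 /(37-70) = -93282 /143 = -652.32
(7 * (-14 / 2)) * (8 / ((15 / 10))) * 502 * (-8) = 3148544 / 3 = 1049514.67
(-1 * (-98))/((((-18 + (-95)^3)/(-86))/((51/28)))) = 15351/857393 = 0.02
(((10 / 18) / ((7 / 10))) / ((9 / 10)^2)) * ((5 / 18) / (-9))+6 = 2467558 / 413343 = 5.97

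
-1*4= -4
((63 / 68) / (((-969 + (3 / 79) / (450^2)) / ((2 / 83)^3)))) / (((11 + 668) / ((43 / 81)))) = -0.00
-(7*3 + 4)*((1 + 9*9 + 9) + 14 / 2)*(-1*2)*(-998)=-4890200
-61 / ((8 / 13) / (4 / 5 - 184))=181597 / 10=18159.70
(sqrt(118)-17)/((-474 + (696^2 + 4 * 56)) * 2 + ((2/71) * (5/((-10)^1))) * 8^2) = -1207/68751508 + 71 * sqrt(118)/68751508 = -0.00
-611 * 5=-3055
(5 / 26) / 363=0.00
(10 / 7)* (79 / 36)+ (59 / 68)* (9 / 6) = 38011 / 8568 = 4.44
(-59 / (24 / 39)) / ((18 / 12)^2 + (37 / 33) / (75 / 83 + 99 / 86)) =-371236437 / 10825046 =-34.29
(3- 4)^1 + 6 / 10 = -2 / 5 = -0.40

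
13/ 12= 1.08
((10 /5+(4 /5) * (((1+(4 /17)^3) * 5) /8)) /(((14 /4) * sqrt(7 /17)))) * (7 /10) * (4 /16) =0.20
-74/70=-37/35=-1.06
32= 32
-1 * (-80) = 80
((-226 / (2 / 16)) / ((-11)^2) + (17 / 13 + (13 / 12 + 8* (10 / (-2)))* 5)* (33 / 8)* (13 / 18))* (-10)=205861945 / 34848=5907.42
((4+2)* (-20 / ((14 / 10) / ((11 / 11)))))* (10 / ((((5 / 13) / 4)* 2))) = -31200 / 7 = -4457.14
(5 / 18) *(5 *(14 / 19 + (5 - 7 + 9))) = 1225 / 114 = 10.75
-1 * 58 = -58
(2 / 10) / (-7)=-1 / 35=-0.03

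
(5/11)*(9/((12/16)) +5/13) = 805/143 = 5.63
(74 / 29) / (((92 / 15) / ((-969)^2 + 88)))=17971455 / 46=390683.80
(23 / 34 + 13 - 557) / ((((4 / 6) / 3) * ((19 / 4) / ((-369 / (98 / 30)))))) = 18780255 / 323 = 58143.20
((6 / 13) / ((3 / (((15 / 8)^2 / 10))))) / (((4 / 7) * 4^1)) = 315 / 13312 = 0.02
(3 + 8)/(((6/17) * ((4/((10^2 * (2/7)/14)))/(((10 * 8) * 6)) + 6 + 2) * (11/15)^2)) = 7650000/1056539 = 7.24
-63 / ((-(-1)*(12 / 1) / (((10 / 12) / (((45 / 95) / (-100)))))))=16625 / 18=923.61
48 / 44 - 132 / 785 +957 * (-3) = -24783117 / 8635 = -2870.08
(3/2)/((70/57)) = 171/140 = 1.22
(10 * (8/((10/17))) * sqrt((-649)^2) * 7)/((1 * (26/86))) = 26567464/13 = 2043651.08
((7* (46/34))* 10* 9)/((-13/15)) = -217350/221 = -983.48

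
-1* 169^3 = -4826809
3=3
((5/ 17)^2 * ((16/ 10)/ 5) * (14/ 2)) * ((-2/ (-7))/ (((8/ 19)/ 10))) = 380/ 289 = 1.31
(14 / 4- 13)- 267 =-553 / 2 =-276.50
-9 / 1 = -9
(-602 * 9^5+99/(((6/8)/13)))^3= -44912188615555989951768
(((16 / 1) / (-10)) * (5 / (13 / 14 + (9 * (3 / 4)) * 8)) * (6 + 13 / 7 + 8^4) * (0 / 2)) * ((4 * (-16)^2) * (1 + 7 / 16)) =0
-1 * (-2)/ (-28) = -0.07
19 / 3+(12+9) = 82 / 3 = 27.33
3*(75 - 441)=-1098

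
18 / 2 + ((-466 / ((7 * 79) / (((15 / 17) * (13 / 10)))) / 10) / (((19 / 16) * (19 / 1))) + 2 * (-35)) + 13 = -48.00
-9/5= -1.80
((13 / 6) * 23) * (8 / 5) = 1196 / 15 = 79.73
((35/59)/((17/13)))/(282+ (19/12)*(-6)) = 182/109327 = 0.00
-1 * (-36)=36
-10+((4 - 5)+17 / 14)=-137 / 14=-9.79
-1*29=-29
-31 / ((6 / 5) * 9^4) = -155 / 39366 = -0.00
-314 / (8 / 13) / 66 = -2041 / 264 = -7.73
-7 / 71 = -0.10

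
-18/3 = -6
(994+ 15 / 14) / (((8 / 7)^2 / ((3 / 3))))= 97517 / 128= 761.85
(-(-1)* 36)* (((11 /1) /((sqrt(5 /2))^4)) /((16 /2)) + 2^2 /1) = 3798 /25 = 151.92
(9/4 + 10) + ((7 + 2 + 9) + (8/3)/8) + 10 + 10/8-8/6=81/2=40.50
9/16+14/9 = 305/144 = 2.12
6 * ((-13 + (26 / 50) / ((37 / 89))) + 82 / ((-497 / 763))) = -54235668 / 65675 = -825.82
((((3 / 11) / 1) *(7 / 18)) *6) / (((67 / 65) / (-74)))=-33670 / 737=-45.69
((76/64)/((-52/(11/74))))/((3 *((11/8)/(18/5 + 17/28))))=-11191/3232320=-0.00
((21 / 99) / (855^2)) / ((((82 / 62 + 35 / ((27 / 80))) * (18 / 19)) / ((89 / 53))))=19313 / 3943670647950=0.00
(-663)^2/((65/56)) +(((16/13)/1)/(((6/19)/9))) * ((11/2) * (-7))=377355.14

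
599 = 599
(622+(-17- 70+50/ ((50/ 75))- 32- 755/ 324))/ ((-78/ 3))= -186517/ 8424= -22.14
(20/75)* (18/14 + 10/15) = 0.52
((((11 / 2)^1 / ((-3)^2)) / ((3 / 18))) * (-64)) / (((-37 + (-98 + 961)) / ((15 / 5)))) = -352 / 413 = -0.85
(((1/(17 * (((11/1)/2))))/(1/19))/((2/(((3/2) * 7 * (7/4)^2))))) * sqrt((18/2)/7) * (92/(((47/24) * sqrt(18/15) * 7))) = 27531 * sqrt(210)/17578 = 22.70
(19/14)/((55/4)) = 38/385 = 0.10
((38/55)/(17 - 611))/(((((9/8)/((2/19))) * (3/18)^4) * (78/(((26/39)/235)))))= -256/49903425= -0.00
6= 6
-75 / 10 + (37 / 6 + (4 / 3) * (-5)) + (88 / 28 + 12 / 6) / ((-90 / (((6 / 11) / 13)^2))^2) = -585426241256 / 73178280175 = -8.00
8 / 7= 1.14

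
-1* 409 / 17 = -409 / 17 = -24.06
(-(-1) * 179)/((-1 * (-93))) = 179/93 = 1.92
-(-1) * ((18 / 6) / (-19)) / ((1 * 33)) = -1 / 209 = -0.00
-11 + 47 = 36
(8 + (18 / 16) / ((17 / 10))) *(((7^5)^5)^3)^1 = 1420588503999407618497459102648350143911198066629744590141450328427 / 68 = 20891007411755994389668520000000000000000000000000000000000000000.00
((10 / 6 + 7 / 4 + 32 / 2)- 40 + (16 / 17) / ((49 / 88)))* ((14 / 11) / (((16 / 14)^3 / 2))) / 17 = -9253895 / 4882944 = -1.90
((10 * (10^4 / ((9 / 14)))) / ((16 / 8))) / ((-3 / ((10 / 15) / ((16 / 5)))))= -437500 / 81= -5401.23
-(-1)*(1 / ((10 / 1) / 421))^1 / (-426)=-421 / 4260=-0.10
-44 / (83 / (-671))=29524 / 83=355.71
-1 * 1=-1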